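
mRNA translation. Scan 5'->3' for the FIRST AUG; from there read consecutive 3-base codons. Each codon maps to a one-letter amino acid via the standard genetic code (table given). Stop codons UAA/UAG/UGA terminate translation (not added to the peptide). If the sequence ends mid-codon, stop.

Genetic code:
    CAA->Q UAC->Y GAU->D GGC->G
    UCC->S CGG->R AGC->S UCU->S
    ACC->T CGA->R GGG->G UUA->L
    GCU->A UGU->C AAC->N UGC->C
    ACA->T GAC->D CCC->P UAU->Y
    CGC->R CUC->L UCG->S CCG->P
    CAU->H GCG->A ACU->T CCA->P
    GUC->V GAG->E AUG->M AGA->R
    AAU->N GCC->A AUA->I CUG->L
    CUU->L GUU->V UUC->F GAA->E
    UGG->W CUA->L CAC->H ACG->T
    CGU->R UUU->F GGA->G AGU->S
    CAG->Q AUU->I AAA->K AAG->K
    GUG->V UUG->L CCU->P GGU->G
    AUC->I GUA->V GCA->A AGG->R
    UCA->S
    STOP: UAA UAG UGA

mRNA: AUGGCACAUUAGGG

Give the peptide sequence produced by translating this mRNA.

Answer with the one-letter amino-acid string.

start AUG at pos 0
pos 0: AUG -> M; peptide=M
pos 3: GCA -> A; peptide=MA
pos 6: CAU -> H; peptide=MAH
pos 9: UAG -> STOP

Answer: MAH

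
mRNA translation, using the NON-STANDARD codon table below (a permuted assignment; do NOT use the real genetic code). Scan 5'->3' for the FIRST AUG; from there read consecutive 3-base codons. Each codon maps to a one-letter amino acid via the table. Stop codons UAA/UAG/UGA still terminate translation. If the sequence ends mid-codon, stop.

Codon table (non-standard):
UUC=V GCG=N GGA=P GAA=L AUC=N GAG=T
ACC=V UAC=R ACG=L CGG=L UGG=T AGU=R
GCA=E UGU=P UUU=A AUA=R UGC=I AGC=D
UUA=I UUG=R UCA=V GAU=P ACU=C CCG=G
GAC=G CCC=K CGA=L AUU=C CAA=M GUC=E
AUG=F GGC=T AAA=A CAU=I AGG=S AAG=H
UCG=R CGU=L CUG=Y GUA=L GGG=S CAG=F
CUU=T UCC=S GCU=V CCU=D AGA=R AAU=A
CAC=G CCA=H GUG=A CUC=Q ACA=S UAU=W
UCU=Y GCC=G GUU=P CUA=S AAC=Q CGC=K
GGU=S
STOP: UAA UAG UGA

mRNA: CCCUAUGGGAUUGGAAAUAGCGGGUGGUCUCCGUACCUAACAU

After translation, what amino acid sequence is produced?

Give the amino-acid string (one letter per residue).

start AUG at pos 4
pos 4: AUG -> F; peptide=F
pos 7: GGA -> P; peptide=FP
pos 10: UUG -> R; peptide=FPR
pos 13: GAA -> L; peptide=FPRL
pos 16: AUA -> R; peptide=FPRLR
pos 19: GCG -> N; peptide=FPRLRN
pos 22: GGU -> S; peptide=FPRLRNS
pos 25: GGU -> S; peptide=FPRLRNSS
pos 28: CUC -> Q; peptide=FPRLRNSSQ
pos 31: CGU -> L; peptide=FPRLRNSSQL
pos 34: ACC -> V; peptide=FPRLRNSSQLV
pos 37: UAA -> STOP

Answer: FPRLRNSSQLV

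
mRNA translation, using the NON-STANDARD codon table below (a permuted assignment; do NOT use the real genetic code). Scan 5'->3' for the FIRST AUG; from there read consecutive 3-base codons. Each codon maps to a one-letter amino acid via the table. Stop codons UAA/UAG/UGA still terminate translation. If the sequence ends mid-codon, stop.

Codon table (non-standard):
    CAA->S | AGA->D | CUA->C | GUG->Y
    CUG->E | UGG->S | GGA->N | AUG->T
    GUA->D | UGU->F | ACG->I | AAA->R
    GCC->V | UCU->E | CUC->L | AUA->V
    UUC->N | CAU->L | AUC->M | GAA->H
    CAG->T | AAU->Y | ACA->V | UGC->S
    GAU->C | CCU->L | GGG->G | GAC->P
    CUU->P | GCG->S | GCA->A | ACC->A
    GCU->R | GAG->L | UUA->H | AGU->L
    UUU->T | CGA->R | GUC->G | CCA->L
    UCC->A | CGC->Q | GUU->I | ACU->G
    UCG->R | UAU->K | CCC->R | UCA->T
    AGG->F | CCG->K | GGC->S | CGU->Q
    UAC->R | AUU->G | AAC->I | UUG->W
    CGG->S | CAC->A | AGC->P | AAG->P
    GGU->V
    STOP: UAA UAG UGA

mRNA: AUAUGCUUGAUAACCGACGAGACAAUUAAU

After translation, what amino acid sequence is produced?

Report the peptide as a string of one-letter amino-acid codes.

Answer: TPCIRRPY

Derivation:
start AUG at pos 2
pos 2: AUG -> T; peptide=T
pos 5: CUU -> P; peptide=TP
pos 8: GAU -> C; peptide=TPC
pos 11: AAC -> I; peptide=TPCI
pos 14: CGA -> R; peptide=TPCIR
pos 17: CGA -> R; peptide=TPCIRR
pos 20: GAC -> P; peptide=TPCIRRP
pos 23: AAU -> Y; peptide=TPCIRRPY
pos 26: UAA -> STOP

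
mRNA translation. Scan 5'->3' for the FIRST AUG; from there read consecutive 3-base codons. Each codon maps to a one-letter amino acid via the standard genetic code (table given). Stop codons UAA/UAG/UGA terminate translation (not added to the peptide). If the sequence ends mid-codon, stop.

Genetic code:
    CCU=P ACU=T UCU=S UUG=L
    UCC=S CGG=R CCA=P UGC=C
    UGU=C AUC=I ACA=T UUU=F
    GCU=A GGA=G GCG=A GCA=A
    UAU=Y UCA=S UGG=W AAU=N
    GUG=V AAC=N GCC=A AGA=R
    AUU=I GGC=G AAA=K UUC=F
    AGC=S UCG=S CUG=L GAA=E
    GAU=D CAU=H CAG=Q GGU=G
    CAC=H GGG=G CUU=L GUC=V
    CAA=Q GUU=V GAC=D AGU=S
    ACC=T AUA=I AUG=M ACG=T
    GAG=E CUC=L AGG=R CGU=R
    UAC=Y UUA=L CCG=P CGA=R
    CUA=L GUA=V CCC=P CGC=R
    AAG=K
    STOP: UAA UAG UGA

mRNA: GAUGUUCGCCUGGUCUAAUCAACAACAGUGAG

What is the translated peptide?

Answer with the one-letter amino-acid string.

start AUG at pos 1
pos 1: AUG -> M; peptide=M
pos 4: UUC -> F; peptide=MF
pos 7: GCC -> A; peptide=MFA
pos 10: UGG -> W; peptide=MFAW
pos 13: UCU -> S; peptide=MFAWS
pos 16: AAU -> N; peptide=MFAWSN
pos 19: CAA -> Q; peptide=MFAWSNQ
pos 22: CAA -> Q; peptide=MFAWSNQQ
pos 25: CAG -> Q; peptide=MFAWSNQQQ
pos 28: UGA -> STOP

Answer: MFAWSNQQQ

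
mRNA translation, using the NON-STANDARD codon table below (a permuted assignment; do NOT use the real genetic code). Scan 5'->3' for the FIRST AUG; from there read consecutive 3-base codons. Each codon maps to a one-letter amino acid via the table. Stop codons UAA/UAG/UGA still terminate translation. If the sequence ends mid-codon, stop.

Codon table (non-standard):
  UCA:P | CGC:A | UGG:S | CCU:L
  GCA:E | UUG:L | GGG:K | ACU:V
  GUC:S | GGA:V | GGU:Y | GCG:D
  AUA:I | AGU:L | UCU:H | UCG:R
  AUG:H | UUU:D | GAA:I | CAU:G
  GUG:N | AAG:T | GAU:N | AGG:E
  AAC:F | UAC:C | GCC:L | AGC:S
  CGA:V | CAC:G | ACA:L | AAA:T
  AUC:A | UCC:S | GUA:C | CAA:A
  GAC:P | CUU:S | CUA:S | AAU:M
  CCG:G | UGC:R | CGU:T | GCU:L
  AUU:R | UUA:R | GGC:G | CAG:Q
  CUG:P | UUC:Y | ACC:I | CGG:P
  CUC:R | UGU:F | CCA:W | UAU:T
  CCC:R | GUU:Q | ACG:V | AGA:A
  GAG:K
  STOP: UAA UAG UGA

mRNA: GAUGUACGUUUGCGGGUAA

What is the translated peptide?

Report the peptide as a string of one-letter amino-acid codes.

start AUG at pos 1
pos 1: AUG -> H; peptide=H
pos 4: UAC -> C; peptide=HC
pos 7: GUU -> Q; peptide=HCQ
pos 10: UGC -> R; peptide=HCQR
pos 13: GGG -> K; peptide=HCQRK
pos 16: UAA -> STOP

Answer: HCQRK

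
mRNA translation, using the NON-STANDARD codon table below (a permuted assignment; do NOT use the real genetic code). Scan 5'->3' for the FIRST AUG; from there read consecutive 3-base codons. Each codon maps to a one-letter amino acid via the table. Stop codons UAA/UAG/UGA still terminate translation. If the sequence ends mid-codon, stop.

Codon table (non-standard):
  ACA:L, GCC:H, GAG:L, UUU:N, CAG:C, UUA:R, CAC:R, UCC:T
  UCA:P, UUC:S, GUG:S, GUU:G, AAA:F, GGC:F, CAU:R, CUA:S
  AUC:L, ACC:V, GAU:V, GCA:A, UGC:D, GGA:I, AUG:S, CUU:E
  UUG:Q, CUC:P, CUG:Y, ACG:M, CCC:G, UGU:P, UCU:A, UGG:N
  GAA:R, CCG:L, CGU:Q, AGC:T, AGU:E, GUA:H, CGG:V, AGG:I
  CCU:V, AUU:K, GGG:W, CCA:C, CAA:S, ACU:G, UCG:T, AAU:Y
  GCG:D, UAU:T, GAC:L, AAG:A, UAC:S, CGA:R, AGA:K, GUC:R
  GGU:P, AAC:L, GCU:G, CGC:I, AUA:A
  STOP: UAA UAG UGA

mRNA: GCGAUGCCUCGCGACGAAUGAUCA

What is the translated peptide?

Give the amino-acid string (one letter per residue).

Answer: SVILR

Derivation:
start AUG at pos 3
pos 3: AUG -> S; peptide=S
pos 6: CCU -> V; peptide=SV
pos 9: CGC -> I; peptide=SVI
pos 12: GAC -> L; peptide=SVIL
pos 15: GAA -> R; peptide=SVILR
pos 18: UGA -> STOP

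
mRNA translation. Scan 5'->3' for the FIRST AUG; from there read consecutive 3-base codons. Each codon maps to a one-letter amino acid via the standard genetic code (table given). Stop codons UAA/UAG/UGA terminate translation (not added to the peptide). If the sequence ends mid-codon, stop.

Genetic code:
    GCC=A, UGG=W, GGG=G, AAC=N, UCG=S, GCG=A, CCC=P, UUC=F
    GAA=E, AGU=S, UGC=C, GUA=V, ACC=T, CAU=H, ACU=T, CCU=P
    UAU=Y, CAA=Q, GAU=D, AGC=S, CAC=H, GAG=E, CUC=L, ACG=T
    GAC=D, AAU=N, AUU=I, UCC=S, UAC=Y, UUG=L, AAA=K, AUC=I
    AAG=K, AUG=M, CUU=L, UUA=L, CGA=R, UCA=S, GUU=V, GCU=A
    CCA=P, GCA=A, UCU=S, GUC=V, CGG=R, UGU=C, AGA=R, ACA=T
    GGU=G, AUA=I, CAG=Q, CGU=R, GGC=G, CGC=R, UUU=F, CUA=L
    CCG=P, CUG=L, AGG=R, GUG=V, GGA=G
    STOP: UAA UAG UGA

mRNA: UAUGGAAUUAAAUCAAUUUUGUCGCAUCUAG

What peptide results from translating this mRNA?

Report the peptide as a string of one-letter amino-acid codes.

start AUG at pos 1
pos 1: AUG -> M; peptide=M
pos 4: GAA -> E; peptide=ME
pos 7: UUA -> L; peptide=MEL
pos 10: AAU -> N; peptide=MELN
pos 13: CAA -> Q; peptide=MELNQ
pos 16: UUU -> F; peptide=MELNQF
pos 19: UGU -> C; peptide=MELNQFC
pos 22: CGC -> R; peptide=MELNQFCR
pos 25: AUC -> I; peptide=MELNQFCRI
pos 28: UAG -> STOP

Answer: MELNQFCRI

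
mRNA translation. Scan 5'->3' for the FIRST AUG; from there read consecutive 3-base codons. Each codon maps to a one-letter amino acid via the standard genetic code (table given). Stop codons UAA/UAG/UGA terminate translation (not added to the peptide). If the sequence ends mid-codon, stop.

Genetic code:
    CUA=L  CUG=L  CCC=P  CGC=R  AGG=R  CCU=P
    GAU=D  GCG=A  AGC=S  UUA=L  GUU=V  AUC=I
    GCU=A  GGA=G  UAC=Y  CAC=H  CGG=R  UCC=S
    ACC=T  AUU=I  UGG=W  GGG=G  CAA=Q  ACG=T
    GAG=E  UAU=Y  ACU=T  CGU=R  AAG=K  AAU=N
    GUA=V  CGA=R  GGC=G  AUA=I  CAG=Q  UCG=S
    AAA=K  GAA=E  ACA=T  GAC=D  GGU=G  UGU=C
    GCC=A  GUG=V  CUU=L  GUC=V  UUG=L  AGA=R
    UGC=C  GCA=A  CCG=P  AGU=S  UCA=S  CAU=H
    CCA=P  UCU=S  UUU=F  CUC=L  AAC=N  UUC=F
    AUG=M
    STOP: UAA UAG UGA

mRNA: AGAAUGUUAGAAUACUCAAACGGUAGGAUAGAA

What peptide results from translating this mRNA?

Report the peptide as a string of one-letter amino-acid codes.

start AUG at pos 3
pos 3: AUG -> M; peptide=M
pos 6: UUA -> L; peptide=ML
pos 9: GAA -> E; peptide=MLE
pos 12: UAC -> Y; peptide=MLEY
pos 15: UCA -> S; peptide=MLEYS
pos 18: AAC -> N; peptide=MLEYSN
pos 21: GGU -> G; peptide=MLEYSNG
pos 24: AGG -> R; peptide=MLEYSNGR
pos 27: AUA -> I; peptide=MLEYSNGRI
pos 30: GAA -> E; peptide=MLEYSNGRIE
pos 33: only 0 nt remain (<3), stop (end of mRNA)

Answer: MLEYSNGRIE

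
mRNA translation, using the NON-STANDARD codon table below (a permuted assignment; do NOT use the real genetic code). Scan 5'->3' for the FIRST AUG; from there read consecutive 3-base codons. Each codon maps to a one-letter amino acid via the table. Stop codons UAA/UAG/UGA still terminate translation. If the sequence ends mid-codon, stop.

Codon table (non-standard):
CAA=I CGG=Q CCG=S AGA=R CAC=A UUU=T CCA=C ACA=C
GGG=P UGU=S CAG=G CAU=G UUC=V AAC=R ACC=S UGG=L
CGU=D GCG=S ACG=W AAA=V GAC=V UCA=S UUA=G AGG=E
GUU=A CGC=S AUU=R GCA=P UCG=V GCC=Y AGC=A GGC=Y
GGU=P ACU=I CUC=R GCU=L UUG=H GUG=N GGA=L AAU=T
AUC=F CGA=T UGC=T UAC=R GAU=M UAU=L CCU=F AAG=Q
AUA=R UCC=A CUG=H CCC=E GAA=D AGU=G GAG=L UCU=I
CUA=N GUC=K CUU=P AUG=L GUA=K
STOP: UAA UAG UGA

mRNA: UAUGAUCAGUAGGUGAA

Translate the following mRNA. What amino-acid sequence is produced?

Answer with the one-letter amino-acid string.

Answer: LFGE

Derivation:
start AUG at pos 1
pos 1: AUG -> L; peptide=L
pos 4: AUC -> F; peptide=LF
pos 7: AGU -> G; peptide=LFG
pos 10: AGG -> E; peptide=LFGE
pos 13: UGA -> STOP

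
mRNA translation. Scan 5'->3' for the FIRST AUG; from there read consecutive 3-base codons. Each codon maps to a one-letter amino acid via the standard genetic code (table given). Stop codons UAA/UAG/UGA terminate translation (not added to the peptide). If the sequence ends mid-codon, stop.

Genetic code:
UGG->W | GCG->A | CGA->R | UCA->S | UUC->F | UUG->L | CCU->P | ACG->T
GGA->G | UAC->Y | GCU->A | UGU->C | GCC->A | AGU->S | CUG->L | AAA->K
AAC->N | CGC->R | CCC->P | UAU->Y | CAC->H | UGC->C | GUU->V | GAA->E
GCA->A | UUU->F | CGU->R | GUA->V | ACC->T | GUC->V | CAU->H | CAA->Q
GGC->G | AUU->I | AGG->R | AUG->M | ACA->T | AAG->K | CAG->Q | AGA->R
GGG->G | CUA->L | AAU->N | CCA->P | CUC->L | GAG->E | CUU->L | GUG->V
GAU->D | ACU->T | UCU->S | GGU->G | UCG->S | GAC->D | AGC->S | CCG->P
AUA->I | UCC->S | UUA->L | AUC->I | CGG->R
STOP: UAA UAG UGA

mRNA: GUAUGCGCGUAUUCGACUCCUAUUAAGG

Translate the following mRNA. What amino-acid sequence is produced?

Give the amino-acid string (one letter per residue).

Answer: MRVFDSY

Derivation:
start AUG at pos 2
pos 2: AUG -> M; peptide=M
pos 5: CGC -> R; peptide=MR
pos 8: GUA -> V; peptide=MRV
pos 11: UUC -> F; peptide=MRVF
pos 14: GAC -> D; peptide=MRVFD
pos 17: UCC -> S; peptide=MRVFDS
pos 20: UAU -> Y; peptide=MRVFDSY
pos 23: UAA -> STOP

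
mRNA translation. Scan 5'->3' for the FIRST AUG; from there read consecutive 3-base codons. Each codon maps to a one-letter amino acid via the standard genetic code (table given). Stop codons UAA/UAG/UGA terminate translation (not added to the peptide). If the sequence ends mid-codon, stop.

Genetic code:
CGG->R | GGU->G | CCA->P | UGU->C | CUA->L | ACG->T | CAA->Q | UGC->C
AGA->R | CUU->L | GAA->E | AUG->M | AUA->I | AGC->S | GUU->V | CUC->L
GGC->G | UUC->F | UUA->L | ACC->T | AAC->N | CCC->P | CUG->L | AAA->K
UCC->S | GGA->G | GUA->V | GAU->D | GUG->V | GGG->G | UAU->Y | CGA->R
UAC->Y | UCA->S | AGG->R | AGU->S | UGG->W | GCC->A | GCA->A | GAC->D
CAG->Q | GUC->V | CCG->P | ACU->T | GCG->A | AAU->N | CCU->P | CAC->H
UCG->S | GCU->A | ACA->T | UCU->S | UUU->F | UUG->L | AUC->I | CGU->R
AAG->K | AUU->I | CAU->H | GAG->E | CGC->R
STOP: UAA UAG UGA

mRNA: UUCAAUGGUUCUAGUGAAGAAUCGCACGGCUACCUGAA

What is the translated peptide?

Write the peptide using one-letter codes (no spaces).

Answer: MVLVKNRTAT

Derivation:
start AUG at pos 4
pos 4: AUG -> M; peptide=M
pos 7: GUU -> V; peptide=MV
pos 10: CUA -> L; peptide=MVL
pos 13: GUG -> V; peptide=MVLV
pos 16: AAG -> K; peptide=MVLVK
pos 19: AAU -> N; peptide=MVLVKN
pos 22: CGC -> R; peptide=MVLVKNR
pos 25: ACG -> T; peptide=MVLVKNRT
pos 28: GCU -> A; peptide=MVLVKNRTA
pos 31: ACC -> T; peptide=MVLVKNRTAT
pos 34: UGA -> STOP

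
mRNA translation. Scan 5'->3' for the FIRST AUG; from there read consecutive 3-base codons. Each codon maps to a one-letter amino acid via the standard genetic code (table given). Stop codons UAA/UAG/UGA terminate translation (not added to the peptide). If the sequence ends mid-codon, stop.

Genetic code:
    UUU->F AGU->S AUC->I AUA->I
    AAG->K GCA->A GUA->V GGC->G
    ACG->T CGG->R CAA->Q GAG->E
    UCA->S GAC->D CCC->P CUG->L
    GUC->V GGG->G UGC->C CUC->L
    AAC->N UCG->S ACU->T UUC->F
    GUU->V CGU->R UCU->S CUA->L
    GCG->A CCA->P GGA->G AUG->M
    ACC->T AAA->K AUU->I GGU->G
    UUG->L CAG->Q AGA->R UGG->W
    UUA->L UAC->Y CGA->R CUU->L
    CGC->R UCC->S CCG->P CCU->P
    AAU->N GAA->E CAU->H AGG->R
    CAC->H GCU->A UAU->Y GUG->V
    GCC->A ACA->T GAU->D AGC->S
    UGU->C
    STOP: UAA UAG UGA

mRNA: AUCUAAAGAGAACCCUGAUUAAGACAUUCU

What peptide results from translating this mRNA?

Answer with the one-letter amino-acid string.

no AUG start codon found

Answer: (empty: no AUG start codon)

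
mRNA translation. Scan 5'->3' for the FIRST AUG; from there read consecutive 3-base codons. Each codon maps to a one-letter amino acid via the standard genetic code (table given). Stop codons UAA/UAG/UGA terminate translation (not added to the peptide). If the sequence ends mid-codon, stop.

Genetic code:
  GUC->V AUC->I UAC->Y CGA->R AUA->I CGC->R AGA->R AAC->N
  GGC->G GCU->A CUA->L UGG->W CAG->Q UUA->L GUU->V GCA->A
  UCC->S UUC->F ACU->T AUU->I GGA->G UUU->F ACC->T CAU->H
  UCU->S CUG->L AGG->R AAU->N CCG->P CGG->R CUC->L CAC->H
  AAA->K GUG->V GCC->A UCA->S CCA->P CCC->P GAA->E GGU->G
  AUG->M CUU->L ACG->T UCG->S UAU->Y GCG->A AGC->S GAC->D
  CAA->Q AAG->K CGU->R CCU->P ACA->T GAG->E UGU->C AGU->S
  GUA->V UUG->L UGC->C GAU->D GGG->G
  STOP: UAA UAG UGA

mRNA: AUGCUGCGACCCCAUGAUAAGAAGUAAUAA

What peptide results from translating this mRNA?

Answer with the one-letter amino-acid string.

Answer: MLRPHDKK

Derivation:
start AUG at pos 0
pos 0: AUG -> M; peptide=M
pos 3: CUG -> L; peptide=ML
pos 6: CGA -> R; peptide=MLR
pos 9: CCC -> P; peptide=MLRP
pos 12: CAU -> H; peptide=MLRPH
pos 15: GAU -> D; peptide=MLRPHD
pos 18: AAG -> K; peptide=MLRPHDK
pos 21: AAG -> K; peptide=MLRPHDKK
pos 24: UAA -> STOP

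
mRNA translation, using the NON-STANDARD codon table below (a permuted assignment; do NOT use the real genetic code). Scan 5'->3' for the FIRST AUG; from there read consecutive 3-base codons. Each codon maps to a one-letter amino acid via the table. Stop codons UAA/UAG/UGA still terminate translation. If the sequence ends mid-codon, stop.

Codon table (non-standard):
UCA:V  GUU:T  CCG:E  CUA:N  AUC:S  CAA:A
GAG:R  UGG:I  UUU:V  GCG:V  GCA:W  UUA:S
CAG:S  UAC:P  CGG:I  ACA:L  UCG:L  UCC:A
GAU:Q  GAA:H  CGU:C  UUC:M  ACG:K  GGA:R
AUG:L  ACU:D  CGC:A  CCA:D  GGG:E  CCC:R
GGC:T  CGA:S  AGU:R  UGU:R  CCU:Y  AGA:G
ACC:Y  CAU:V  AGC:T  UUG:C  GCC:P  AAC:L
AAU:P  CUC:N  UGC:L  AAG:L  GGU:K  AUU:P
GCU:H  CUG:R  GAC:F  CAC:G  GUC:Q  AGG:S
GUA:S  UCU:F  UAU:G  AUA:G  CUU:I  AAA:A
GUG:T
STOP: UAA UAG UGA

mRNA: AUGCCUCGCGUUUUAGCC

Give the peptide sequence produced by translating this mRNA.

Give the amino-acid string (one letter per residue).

Answer: LYATSP

Derivation:
start AUG at pos 0
pos 0: AUG -> L; peptide=L
pos 3: CCU -> Y; peptide=LY
pos 6: CGC -> A; peptide=LYA
pos 9: GUU -> T; peptide=LYAT
pos 12: UUA -> S; peptide=LYATS
pos 15: GCC -> P; peptide=LYATSP
pos 18: only 0 nt remain (<3), stop (end of mRNA)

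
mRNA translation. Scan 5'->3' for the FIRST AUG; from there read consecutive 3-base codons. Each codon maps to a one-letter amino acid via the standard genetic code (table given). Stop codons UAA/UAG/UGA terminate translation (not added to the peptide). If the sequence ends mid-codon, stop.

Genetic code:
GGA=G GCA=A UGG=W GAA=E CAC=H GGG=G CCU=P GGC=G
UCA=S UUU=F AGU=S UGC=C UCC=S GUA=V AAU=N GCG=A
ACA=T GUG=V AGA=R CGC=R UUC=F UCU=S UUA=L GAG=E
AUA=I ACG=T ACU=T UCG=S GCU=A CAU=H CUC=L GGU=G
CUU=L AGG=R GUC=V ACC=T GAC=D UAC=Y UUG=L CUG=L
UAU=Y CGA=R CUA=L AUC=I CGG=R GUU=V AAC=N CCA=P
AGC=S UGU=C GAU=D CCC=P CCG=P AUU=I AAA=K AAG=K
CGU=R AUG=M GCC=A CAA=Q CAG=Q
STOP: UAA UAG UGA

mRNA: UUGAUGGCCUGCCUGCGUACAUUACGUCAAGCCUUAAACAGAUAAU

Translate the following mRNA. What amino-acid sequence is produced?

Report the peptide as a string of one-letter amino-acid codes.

start AUG at pos 3
pos 3: AUG -> M; peptide=M
pos 6: GCC -> A; peptide=MA
pos 9: UGC -> C; peptide=MAC
pos 12: CUG -> L; peptide=MACL
pos 15: CGU -> R; peptide=MACLR
pos 18: ACA -> T; peptide=MACLRT
pos 21: UUA -> L; peptide=MACLRTL
pos 24: CGU -> R; peptide=MACLRTLR
pos 27: CAA -> Q; peptide=MACLRTLRQ
pos 30: GCC -> A; peptide=MACLRTLRQA
pos 33: UUA -> L; peptide=MACLRTLRQAL
pos 36: AAC -> N; peptide=MACLRTLRQALN
pos 39: AGA -> R; peptide=MACLRTLRQALNR
pos 42: UAA -> STOP

Answer: MACLRTLRQALNR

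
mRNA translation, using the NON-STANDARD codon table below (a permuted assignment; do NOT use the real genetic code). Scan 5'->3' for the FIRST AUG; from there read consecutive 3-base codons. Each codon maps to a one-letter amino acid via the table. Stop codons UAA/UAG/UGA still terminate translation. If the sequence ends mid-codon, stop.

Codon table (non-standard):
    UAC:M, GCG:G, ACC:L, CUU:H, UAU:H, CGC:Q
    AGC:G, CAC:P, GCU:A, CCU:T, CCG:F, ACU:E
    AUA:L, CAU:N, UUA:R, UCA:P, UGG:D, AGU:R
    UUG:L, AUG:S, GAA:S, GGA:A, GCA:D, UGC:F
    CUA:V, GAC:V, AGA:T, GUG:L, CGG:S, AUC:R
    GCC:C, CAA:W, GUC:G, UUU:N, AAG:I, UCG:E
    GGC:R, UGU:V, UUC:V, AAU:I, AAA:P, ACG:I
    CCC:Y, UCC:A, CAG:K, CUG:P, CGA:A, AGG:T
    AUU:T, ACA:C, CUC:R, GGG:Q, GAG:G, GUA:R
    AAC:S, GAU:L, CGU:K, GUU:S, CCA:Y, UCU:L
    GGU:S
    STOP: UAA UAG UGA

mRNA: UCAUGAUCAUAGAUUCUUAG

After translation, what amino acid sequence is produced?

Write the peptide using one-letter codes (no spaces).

Answer: SRLLL

Derivation:
start AUG at pos 2
pos 2: AUG -> S; peptide=S
pos 5: AUC -> R; peptide=SR
pos 8: AUA -> L; peptide=SRL
pos 11: GAU -> L; peptide=SRLL
pos 14: UCU -> L; peptide=SRLLL
pos 17: UAG -> STOP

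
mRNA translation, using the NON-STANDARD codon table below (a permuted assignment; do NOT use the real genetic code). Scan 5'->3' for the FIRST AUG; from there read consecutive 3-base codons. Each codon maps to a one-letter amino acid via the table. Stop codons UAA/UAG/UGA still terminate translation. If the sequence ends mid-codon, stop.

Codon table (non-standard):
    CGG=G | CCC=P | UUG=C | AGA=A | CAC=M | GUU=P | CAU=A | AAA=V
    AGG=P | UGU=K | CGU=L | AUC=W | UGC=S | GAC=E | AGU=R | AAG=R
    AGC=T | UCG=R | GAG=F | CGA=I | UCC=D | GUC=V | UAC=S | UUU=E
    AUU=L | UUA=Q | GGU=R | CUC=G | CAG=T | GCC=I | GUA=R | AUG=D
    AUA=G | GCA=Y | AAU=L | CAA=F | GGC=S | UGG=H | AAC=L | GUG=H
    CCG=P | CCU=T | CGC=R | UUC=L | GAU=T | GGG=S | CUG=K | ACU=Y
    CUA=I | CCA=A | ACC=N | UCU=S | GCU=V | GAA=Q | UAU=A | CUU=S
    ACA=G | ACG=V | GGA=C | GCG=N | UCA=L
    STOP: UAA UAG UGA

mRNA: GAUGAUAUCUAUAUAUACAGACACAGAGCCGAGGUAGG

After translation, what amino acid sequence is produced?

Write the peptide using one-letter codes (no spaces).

start AUG at pos 1
pos 1: AUG -> D; peptide=D
pos 4: AUA -> G; peptide=DG
pos 7: UCU -> S; peptide=DGS
pos 10: AUA -> G; peptide=DGSG
pos 13: UAU -> A; peptide=DGSGA
pos 16: ACA -> G; peptide=DGSGAG
pos 19: GAC -> E; peptide=DGSGAGE
pos 22: ACA -> G; peptide=DGSGAGEG
pos 25: GAG -> F; peptide=DGSGAGEGF
pos 28: CCG -> P; peptide=DGSGAGEGFP
pos 31: AGG -> P; peptide=DGSGAGEGFPP
pos 34: UAG -> STOP

Answer: DGSGAGEGFPP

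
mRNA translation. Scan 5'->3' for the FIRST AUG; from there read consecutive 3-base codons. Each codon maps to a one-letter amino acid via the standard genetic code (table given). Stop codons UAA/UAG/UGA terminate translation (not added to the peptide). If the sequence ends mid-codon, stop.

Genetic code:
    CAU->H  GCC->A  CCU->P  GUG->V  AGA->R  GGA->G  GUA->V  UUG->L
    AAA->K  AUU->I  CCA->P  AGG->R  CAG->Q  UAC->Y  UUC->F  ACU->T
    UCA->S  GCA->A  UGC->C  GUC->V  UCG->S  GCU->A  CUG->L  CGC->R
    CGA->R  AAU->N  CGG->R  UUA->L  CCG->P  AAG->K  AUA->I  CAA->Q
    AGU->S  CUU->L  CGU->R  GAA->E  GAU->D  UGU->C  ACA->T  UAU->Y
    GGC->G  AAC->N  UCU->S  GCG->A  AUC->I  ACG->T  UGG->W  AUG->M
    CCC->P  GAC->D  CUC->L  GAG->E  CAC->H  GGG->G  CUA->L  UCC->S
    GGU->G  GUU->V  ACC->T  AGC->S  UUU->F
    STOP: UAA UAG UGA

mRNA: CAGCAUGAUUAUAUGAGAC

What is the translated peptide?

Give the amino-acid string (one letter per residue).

Answer: MII

Derivation:
start AUG at pos 4
pos 4: AUG -> M; peptide=M
pos 7: AUU -> I; peptide=MI
pos 10: AUA -> I; peptide=MII
pos 13: UGA -> STOP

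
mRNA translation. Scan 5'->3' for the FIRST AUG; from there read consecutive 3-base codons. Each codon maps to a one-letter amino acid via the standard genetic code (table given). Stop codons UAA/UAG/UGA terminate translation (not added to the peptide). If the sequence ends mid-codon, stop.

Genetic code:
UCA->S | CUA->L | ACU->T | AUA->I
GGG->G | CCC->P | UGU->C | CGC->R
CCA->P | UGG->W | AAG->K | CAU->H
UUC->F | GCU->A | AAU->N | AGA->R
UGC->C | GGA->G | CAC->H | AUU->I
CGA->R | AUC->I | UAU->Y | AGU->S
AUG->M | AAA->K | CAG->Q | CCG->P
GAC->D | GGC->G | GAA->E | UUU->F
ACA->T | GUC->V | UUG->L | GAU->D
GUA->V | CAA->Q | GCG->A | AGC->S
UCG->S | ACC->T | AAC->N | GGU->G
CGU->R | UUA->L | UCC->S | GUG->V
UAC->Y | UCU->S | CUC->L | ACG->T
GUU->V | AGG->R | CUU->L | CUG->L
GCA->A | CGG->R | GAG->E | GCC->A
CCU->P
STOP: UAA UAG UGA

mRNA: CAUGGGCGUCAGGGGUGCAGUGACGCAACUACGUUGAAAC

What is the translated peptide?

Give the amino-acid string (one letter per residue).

Answer: MGVRGAVTQLR

Derivation:
start AUG at pos 1
pos 1: AUG -> M; peptide=M
pos 4: GGC -> G; peptide=MG
pos 7: GUC -> V; peptide=MGV
pos 10: AGG -> R; peptide=MGVR
pos 13: GGU -> G; peptide=MGVRG
pos 16: GCA -> A; peptide=MGVRGA
pos 19: GUG -> V; peptide=MGVRGAV
pos 22: ACG -> T; peptide=MGVRGAVT
pos 25: CAA -> Q; peptide=MGVRGAVTQ
pos 28: CUA -> L; peptide=MGVRGAVTQL
pos 31: CGU -> R; peptide=MGVRGAVTQLR
pos 34: UGA -> STOP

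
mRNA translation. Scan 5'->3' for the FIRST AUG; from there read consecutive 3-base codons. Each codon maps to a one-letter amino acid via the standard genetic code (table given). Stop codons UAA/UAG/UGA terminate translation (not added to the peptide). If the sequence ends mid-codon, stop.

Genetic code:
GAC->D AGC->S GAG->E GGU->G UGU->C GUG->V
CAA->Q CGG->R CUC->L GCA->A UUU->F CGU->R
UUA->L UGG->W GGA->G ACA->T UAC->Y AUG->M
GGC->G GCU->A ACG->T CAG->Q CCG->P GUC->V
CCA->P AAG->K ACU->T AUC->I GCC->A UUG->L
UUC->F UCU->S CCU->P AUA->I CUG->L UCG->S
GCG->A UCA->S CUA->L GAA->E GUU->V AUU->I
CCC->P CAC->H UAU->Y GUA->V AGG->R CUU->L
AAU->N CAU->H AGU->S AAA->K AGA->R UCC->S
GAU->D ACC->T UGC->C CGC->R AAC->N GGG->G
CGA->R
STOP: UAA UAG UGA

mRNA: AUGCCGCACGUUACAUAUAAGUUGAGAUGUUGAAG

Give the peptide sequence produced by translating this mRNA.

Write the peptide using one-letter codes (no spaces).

Answer: MPHVTYKLRC

Derivation:
start AUG at pos 0
pos 0: AUG -> M; peptide=M
pos 3: CCG -> P; peptide=MP
pos 6: CAC -> H; peptide=MPH
pos 9: GUU -> V; peptide=MPHV
pos 12: ACA -> T; peptide=MPHVT
pos 15: UAU -> Y; peptide=MPHVTY
pos 18: AAG -> K; peptide=MPHVTYK
pos 21: UUG -> L; peptide=MPHVTYKL
pos 24: AGA -> R; peptide=MPHVTYKLR
pos 27: UGU -> C; peptide=MPHVTYKLRC
pos 30: UGA -> STOP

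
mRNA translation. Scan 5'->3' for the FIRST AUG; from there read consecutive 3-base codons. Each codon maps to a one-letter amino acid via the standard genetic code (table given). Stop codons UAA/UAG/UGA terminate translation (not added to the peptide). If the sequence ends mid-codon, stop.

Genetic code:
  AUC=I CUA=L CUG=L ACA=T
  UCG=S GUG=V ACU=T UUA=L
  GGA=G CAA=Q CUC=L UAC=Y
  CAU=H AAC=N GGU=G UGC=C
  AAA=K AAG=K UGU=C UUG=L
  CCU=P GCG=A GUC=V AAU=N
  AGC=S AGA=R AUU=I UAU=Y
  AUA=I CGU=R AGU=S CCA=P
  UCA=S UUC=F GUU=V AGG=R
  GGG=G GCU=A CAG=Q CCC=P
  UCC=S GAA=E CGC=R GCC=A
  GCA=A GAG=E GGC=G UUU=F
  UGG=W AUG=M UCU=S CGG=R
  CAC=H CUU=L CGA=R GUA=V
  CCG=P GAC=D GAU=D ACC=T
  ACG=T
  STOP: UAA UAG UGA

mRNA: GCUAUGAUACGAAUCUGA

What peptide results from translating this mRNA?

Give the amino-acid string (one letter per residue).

start AUG at pos 3
pos 3: AUG -> M; peptide=M
pos 6: AUA -> I; peptide=MI
pos 9: CGA -> R; peptide=MIR
pos 12: AUC -> I; peptide=MIRI
pos 15: UGA -> STOP

Answer: MIRI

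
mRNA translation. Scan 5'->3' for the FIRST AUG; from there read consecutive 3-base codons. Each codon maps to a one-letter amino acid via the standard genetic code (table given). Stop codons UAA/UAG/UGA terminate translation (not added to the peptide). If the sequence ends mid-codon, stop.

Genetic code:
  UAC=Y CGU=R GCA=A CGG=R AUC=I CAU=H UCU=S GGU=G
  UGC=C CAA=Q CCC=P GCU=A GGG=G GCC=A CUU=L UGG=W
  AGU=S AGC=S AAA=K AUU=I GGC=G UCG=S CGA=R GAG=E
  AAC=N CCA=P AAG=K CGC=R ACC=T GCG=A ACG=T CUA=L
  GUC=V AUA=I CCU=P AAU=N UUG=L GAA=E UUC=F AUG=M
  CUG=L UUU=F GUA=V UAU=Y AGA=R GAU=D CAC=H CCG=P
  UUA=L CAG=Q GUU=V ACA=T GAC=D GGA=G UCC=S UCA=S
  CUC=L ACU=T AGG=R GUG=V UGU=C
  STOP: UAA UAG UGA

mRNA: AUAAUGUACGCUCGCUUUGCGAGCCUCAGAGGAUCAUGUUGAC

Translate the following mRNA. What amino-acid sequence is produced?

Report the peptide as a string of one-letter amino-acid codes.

start AUG at pos 3
pos 3: AUG -> M; peptide=M
pos 6: UAC -> Y; peptide=MY
pos 9: GCU -> A; peptide=MYA
pos 12: CGC -> R; peptide=MYAR
pos 15: UUU -> F; peptide=MYARF
pos 18: GCG -> A; peptide=MYARFA
pos 21: AGC -> S; peptide=MYARFAS
pos 24: CUC -> L; peptide=MYARFASL
pos 27: AGA -> R; peptide=MYARFASLR
pos 30: GGA -> G; peptide=MYARFASLRG
pos 33: UCA -> S; peptide=MYARFASLRGS
pos 36: UGU -> C; peptide=MYARFASLRGSC
pos 39: UGA -> STOP

Answer: MYARFASLRGSC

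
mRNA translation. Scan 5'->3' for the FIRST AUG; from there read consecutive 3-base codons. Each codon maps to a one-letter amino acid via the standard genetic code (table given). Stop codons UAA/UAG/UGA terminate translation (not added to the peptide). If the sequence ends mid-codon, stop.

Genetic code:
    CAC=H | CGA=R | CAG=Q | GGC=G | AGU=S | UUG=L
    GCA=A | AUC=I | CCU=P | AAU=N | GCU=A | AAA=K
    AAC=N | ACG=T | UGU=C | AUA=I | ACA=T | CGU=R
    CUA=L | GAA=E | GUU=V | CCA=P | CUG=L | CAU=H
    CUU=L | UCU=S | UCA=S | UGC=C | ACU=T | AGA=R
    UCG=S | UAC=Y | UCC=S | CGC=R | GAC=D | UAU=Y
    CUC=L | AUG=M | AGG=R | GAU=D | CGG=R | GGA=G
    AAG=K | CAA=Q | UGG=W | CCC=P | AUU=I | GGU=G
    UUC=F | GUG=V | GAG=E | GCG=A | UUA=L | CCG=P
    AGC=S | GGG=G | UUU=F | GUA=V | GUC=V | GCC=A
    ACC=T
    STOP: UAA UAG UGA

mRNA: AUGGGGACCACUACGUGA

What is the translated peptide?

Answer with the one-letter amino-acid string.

start AUG at pos 0
pos 0: AUG -> M; peptide=M
pos 3: GGG -> G; peptide=MG
pos 6: ACC -> T; peptide=MGT
pos 9: ACU -> T; peptide=MGTT
pos 12: ACG -> T; peptide=MGTTT
pos 15: UGA -> STOP

Answer: MGTTT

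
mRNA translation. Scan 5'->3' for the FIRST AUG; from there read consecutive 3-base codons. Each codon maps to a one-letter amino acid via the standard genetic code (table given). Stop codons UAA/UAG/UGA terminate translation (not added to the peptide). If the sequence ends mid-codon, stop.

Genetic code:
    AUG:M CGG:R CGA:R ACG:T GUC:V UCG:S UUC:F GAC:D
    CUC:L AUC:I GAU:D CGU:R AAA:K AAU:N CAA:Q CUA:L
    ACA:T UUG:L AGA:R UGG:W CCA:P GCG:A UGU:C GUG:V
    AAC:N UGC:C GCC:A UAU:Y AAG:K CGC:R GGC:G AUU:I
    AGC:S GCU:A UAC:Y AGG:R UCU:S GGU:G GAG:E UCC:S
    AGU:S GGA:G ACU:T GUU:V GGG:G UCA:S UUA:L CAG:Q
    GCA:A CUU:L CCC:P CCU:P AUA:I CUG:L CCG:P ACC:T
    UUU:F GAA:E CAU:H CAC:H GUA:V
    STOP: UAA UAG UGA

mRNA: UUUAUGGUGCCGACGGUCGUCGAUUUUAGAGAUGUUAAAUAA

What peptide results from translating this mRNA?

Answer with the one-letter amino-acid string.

start AUG at pos 3
pos 3: AUG -> M; peptide=M
pos 6: GUG -> V; peptide=MV
pos 9: CCG -> P; peptide=MVP
pos 12: ACG -> T; peptide=MVPT
pos 15: GUC -> V; peptide=MVPTV
pos 18: GUC -> V; peptide=MVPTVV
pos 21: GAU -> D; peptide=MVPTVVD
pos 24: UUU -> F; peptide=MVPTVVDF
pos 27: AGA -> R; peptide=MVPTVVDFR
pos 30: GAU -> D; peptide=MVPTVVDFRD
pos 33: GUU -> V; peptide=MVPTVVDFRDV
pos 36: AAA -> K; peptide=MVPTVVDFRDVK
pos 39: UAA -> STOP

Answer: MVPTVVDFRDVK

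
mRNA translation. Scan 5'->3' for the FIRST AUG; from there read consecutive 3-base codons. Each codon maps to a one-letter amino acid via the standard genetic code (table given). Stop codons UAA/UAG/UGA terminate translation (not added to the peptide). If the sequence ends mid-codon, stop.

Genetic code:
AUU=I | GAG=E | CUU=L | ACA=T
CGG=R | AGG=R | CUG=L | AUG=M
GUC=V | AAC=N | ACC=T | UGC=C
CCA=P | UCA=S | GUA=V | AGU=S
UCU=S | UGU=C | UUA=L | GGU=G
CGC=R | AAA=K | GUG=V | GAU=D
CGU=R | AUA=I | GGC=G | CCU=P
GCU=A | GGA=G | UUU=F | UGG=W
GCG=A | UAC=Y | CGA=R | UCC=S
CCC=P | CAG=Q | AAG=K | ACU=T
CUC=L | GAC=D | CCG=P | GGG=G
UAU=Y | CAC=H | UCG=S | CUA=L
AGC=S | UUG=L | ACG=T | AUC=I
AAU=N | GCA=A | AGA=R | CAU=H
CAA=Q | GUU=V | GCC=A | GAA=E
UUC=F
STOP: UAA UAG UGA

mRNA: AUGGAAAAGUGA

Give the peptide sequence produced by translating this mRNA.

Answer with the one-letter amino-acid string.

Answer: MEK

Derivation:
start AUG at pos 0
pos 0: AUG -> M; peptide=M
pos 3: GAA -> E; peptide=ME
pos 6: AAG -> K; peptide=MEK
pos 9: UGA -> STOP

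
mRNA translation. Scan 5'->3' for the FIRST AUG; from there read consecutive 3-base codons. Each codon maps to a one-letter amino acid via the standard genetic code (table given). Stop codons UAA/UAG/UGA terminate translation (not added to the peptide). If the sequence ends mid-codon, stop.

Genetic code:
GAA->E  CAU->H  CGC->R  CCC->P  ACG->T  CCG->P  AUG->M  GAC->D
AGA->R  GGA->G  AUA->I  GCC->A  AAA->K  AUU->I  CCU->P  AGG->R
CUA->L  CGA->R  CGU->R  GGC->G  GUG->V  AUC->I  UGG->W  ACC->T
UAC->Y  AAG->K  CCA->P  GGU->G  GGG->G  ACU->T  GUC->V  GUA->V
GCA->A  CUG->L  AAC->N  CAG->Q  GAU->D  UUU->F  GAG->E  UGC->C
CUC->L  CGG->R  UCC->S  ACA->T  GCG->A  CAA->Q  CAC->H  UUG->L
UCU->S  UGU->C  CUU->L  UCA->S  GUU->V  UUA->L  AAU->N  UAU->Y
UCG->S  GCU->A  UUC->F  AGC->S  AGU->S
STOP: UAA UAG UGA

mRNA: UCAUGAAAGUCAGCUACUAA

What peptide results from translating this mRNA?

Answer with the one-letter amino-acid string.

Answer: MKVSY

Derivation:
start AUG at pos 2
pos 2: AUG -> M; peptide=M
pos 5: AAA -> K; peptide=MK
pos 8: GUC -> V; peptide=MKV
pos 11: AGC -> S; peptide=MKVS
pos 14: UAC -> Y; peptide=MKVSY
pos 17: UAA -> STOP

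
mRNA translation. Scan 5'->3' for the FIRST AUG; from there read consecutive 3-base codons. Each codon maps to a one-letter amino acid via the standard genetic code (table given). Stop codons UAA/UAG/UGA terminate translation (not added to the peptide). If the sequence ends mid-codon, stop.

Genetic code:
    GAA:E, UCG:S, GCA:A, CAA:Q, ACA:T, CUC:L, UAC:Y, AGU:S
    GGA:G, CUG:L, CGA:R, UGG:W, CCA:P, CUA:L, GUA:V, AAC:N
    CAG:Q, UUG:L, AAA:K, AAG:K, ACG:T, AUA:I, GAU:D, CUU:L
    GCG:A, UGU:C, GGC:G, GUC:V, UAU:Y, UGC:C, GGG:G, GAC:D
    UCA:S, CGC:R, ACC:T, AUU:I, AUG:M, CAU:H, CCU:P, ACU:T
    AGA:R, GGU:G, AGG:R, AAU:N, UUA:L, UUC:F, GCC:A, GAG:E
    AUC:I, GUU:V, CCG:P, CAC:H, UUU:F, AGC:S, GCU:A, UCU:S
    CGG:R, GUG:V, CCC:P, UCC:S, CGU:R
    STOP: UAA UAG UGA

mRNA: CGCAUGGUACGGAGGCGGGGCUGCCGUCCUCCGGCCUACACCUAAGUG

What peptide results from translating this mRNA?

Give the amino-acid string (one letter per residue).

start AUG at pos 3
pos 3: AUG -> M; peptide=M
pos 6: GUA -> V; peptide=MV
pos 9: CGG -> R; peptide=MVR
pos 12: AGG -> R; peptide=MVRR
pos 15: CGG -> R; peptide=MVRRR
pos 18: GGC -> G; peptide=MVRRRG
pos 21: UGC -> C; peptide=MVRRRGC
pos 24: CGU -> R; peptide=MVRRRGCR
pos 27: CCU -> P; peptide=MVRRRGCRP
pos 30: CCG -> P; peptide=MVRRRGCRPP
pos 33: GCC -> A; peptide=MVRRRGCRPPA
pos 36: UAC -> Y; peptide=MVRRRGCRPPAY
pos 39: ACC -> T; peptide=MVRRRGCRPPAYT
pos 42: UAA -> STOP

Answer: MVRRRGCRPPAYT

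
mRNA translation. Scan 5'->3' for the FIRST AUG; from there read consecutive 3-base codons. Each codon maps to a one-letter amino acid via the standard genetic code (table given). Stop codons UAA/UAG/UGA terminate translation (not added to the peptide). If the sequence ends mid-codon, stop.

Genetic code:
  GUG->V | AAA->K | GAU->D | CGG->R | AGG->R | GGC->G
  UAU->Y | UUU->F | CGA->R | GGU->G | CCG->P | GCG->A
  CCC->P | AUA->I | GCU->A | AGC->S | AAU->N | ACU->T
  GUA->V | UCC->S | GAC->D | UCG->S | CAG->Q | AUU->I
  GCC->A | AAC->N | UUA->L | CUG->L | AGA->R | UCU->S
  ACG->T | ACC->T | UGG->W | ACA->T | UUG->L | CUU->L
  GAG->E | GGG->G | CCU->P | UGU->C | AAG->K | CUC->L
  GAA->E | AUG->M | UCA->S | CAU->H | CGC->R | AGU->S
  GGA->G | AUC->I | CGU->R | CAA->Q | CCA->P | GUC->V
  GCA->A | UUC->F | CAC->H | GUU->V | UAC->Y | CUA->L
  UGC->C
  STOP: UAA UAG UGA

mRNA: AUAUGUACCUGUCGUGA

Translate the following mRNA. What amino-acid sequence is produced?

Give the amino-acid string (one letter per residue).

start AUG at pos 2
pos 2: AUG -> M; peptide=M
pos 5: UAC -> Y; peptide=MY
pos 8: CUG -> L; peptide=MYL
pos 11: UCG -> S; peptide=MYLS
pos 14: UGA -> STOP

Answer: MYLS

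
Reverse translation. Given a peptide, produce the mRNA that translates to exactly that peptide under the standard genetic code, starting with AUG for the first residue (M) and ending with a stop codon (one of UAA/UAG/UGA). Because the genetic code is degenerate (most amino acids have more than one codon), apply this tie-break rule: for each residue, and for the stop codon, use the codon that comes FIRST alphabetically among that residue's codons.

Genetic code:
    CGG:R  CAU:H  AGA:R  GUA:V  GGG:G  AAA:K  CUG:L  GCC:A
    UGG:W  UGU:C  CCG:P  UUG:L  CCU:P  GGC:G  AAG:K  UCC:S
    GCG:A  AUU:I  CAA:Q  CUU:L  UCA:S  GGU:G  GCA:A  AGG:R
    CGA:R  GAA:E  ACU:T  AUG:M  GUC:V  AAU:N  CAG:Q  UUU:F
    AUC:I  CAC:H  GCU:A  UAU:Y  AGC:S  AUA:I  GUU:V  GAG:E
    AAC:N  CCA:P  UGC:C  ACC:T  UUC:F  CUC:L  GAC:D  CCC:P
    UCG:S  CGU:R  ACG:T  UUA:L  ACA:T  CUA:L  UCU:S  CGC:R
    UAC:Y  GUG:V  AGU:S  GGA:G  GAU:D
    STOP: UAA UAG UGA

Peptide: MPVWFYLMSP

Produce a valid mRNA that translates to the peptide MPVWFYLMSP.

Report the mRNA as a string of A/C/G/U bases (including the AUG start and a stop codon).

residue 1: M -> AUG (start codon)
residue 2: P codons sorted = CCA,CCC,CCG,CCU -> pick first = CCA
residue 3: V codons sorted = GUA,GUC,GUG,GUU -> pick first = GUA
residue 4: W -> UGG (only codon)
residue 5: F codons sorted = UUC,UUU -> pick first = UUC
residue 6: Y codons sorted = UAC,UAU -> pick first = UAC
residue 7: L codons sorted = CUA,CUC,CUG,CUU,UUA,UUG -> pick first = CUA
residue 8: M -> AUG (only codon)
residue 9: S codons sorted = AGC,AGU,UCA,UCC,UCG,UCU -> pick first = AGC
residue 10: P codons sorted = CCA,CCC,CCG,CCU -> pick first = CCA
terminator: stop codons sorted = UAA,UAG,UGA -> pick first = UAA

Answer: mRNA: AUGCCAGUAUGGUUCUACCUAAUGAGCCCAUAA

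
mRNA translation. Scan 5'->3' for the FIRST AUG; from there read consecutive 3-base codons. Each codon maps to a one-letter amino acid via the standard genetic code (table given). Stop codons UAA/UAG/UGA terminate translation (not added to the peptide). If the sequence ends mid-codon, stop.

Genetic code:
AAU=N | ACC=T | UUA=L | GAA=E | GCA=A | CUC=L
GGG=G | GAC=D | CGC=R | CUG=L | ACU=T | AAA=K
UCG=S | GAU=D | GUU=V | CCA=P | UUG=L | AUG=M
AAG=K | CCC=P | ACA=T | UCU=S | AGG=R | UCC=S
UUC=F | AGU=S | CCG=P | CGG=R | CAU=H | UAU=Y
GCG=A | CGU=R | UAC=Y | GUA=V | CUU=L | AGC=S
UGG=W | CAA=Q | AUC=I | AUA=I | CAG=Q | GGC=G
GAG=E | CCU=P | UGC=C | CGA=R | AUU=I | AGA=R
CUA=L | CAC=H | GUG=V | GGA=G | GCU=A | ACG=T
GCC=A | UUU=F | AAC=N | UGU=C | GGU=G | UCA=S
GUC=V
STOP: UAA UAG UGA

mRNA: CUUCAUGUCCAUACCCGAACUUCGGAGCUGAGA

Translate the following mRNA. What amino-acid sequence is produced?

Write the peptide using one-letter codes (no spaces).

Answer: MSIPELRS

Derivation:
start AUG at pos 4
pos 4: AUG -> M; peptide=M
pos 7: UCC -> S; peptide=MS
pos 10: AUA -> I; peptide=MSI
pos 13: CCC -> P; peptide=MSIP
pos 16: GAA -> E; peptide=MSIPE
pos 19: CUU -> L; peptide=MSIPEL
pos 22: CGG -> R; peptide=MSIPELR
pos 25: AGC -> S; peptide=MSIPELRS
pos 28: UGA -> STOP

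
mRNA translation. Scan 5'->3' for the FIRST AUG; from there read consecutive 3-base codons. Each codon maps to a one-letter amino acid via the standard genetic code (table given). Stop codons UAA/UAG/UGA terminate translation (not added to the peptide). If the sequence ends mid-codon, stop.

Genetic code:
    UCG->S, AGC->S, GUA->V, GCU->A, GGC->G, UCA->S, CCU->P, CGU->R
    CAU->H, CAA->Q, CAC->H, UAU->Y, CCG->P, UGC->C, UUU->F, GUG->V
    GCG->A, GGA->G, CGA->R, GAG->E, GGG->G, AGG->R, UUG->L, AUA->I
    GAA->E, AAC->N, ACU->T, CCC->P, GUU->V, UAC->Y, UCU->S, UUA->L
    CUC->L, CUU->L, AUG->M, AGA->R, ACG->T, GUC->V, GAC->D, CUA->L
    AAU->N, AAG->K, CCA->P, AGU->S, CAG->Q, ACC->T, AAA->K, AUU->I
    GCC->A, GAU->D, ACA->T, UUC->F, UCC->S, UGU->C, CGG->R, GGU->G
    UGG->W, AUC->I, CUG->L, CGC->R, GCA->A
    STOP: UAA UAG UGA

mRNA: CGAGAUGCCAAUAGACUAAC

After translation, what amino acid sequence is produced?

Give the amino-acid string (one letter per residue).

start AUG at pos 4
pos 4: AUG -> M; peptide=M
pos 7: CCA -> P; peptide=MP
pos 10: AUA -> I; peptide=MPI
pos 13: GAC -> D; peptide=MPID
pos 16: UAA -> STOP

Answer: MPID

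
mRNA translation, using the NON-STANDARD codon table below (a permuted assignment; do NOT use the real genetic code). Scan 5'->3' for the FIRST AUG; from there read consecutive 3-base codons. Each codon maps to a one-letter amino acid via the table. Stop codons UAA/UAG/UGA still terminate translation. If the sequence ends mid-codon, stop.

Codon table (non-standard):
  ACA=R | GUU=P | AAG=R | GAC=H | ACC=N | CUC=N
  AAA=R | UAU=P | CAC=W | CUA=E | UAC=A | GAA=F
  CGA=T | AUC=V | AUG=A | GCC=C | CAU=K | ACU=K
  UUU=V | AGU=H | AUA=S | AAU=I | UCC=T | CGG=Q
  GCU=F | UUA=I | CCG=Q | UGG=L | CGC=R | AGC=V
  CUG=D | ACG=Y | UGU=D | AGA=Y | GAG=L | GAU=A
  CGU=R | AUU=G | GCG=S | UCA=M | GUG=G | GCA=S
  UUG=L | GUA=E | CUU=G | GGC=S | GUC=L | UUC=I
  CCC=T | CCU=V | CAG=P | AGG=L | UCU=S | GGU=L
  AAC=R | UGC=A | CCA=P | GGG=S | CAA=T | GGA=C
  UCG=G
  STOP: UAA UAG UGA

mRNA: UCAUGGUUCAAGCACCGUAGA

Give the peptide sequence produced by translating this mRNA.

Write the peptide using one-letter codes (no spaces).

start AUG at pos 2
pos 2: AUG -> A; peptide=A
pos 5: GUU -> P; peptide=AP
pos 8: CAA -> T; peptide=APT
pos 11: GCA -> S; peptide=APTS
pos 14: CCG -> Q; peptide=APTSQ
pos 17: UAG -> STOP

Answer: APTSQ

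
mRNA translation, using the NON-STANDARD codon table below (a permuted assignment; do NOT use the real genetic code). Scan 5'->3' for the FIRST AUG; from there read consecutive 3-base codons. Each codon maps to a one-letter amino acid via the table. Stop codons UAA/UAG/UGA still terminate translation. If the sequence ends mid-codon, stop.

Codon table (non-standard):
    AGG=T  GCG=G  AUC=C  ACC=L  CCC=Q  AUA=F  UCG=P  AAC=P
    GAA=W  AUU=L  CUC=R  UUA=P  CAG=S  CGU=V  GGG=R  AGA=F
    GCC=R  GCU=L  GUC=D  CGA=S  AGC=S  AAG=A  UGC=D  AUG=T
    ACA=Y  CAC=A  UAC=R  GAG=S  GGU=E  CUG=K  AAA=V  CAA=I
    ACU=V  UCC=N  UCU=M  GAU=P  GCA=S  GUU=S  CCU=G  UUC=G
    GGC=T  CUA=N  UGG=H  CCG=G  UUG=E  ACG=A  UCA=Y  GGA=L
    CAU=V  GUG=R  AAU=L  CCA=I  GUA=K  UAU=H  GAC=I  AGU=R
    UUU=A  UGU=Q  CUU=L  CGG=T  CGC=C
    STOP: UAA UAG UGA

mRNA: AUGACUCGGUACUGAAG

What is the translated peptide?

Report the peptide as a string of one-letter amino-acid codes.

Answer: TVTR

Derivation:
start AUG at pos 0
pos 0: AUG -> T; peptide=T
pos 3: ACU -> V; peptide=TV
pos 6: CGG -> T; peptide=TVT
pos 9: UAC -> R; peptide=TVTR
pos 12: UGA -> STOP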